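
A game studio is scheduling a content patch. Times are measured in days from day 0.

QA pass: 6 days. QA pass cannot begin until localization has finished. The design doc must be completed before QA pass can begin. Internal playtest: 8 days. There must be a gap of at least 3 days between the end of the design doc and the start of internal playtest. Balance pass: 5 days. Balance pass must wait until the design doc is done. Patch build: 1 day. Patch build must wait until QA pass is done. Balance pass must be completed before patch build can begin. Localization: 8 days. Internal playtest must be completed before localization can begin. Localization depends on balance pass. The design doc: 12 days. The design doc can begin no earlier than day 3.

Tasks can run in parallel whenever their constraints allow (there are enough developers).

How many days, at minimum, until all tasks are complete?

41

After its own release at day 3, the design doc can start at day 3 and finishes at day 15.
Balance pass cannot begin until the design doc (finishes day 15). It runs from day 15 to 15 + 5 = day 20.
After the design doc (finishes day 15, plus 3-day gap → day 18), internal playtest can start at day 18 and finishes at day 26.
Localization cannot start until internal playtest (finishes day 26); balance pass (finishes day 20). The controlling bound is day 26, so localization finishes at 26 + 8 = day 34.
QA pass has to wait for localization (finishes day 34); the design doc (finishes day 15). The latest of these is day 34, so QA pass runs day 34 to 34 + 6 = day 40.
Patch build cannot start until QA pass (finishes day 40); balance pass (finishes day 20). The controlling bound is day 40, so patch build finishes at 40 + 1 = day 41.
All tasks are finished once the last one completes. Finish times: The design doc at 15, Internal playtest at 26, Balance pass at 20, Localization at 34, QA pass at 40, Patch build at 41. The latest is day 41.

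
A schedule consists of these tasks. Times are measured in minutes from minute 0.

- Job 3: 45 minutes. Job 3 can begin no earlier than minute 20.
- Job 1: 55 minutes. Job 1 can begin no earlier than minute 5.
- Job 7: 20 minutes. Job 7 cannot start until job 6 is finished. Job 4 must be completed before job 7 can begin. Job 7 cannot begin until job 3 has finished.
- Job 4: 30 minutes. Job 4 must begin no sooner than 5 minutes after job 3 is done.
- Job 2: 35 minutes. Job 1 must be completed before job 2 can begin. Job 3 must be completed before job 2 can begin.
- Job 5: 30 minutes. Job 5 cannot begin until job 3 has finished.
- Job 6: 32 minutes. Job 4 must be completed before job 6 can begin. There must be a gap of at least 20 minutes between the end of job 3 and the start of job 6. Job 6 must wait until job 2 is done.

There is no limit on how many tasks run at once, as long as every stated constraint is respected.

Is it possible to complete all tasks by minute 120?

After its own release at minute 20, job 3 can start at minute 20 and finishes at minute 65.
Job 5 waits on job 3 (finishes minute 65), so it starts at minute 65 and finishes at 65 + 30 = minute 95.
Job 4 waits on job 3 (finishes minute 65, plus 5-minute gap → minute 70), so it starts at minute 70 and finishes at 70 + 30 = minute 100.
After its own release at minute 5, job 1 can start at minute 5 and finishes at minute 60.
Job 2 cannot start until job 1 (finishes minute 60); job 3 (finishes minute 65). The controlling bound is minute 65, so job 2 finishes at 65 + 35 = minute 100.
For job 6: job 4 (finishes minute 100); job 3 (finishes minute 65, plus 20-minute gap → minute 85); job 2 (finishes minute 100). Taking the maximum gives a start of minute 100, and it finishes at 100 + 32 = minute 132.
For job 7: job 6 (finishes minute 132); job 4 (finishes minute 100); job 3 (finishes minute 65). Taking the maximum gives a start of minute 132, and it finishes at 132 + 20 = minute 152.
The earliest everything can be done is minute 152, which is after the deadline of 120, so it is not possible.

No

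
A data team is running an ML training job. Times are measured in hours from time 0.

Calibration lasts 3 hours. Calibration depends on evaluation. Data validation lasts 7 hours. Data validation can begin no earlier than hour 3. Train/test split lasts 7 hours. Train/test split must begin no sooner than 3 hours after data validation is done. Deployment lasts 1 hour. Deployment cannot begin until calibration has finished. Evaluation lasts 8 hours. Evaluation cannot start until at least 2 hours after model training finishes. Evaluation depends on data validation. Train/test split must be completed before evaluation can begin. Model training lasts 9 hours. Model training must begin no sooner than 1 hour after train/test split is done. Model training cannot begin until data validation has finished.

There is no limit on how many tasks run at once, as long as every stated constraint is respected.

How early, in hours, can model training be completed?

30

Data validation cannot begin until its own release at hour 3. It runs from hour 3 to 3 + 7 = hour 10.
Train/test split cannot begin until data validation (finishes hour 10, plus 3-hour gap → hour 13). It runs from hour 13 to 13 + 7 = hour 20.
For model training: train/test split (finishes hour 20, plus 1-hour gap → hour 21); data validation (finishes hour 10). Taking the maximum gives a start of hour 21, and it finishes at 21 + 9 = hour 30.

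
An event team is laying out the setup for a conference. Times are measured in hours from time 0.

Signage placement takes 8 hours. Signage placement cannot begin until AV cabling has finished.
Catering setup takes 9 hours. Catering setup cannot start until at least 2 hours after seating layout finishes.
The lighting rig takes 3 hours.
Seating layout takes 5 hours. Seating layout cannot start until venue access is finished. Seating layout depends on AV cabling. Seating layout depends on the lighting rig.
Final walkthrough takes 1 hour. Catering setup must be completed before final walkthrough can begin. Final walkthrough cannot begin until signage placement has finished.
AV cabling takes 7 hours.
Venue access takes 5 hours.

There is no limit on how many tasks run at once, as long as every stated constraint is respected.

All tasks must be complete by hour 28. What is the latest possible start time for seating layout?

11

Nothing follows final walkthrough; the deadline of hour 28 is its only limit. It must start by 28 − 1 = hour 27.
Catering setup feeds into final walkthrough (must start by hour 27); so catering setup must finish by hour 27 and therefore start by hour 18.
Seating layout must finish before catering setup (must start by hour 18, minus 2-hour gap → hour 16). With a 5-hour duration, seating layout must start by 16 − 5 = hour 11.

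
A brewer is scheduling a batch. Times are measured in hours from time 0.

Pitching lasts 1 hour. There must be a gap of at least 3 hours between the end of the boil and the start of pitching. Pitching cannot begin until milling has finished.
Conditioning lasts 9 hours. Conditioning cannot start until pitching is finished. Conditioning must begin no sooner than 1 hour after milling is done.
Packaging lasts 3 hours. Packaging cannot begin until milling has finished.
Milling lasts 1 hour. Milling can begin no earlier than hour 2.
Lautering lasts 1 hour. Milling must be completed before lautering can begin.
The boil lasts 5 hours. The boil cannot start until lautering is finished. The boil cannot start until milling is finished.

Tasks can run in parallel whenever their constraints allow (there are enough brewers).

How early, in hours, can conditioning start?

After its own release at hour 2, milling can start at hour 2 and finishes at hour 3.
Lautering waits on milling (finishes hour 3), so it starts at hour 3 and finishes at 3 + 1 = hour 4.
The boil has to wait for lautering (finishes hour 4); milling (finishes hour 3). The latest of these is hour 4, so the boil runs hour 4 to 4 + 5 = hour 9.
Pitching needs all of the boil (finishes hour 9, plus 3-hour gap → hour 12); milling (finishes hour 3). That puts its earliest start at hour 12; it finishes at 12 + 1 = hour 13.
Conditioning waits on pitching (finishes hour 13); milling (finishes hour 3, plus 1-hour gap → hour 4). The latest of these is hour 13, which is the earliest conditioning can start.

13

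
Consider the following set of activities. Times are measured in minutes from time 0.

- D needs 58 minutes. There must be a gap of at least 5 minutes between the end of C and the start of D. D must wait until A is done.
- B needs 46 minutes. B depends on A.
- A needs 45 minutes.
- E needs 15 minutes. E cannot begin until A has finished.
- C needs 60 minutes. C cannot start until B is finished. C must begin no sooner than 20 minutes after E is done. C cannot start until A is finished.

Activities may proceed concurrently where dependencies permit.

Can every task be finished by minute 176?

No

A can start immediately at minute 0; it finishes at minute 45.
E waits on A (finishes minute 45), so it starts at minute 45 and finishes at 45 + 15 = minute 60.
B waits on A (finishes minute 45), so it starts at minute 45 and finishes at 45 + 46 = minute 91.
For C: B (finishes minute 91); E (finishes minute 60, plus 20-minute gap → minute 80); A (finishes minute 45). Taking the maximum gives a start of minute 91, and it finishes at 91 + 60 = minute 151.
D cannot start until C (finishes minute 151, plus 5-minute gap → minute 156); A (finishes minute 45). The controlling bound is minute 156, so D finishes at 156 + 58 = minute 214.
The earliest everything can be done is minute 214, which is after the deadline of 176, so it is not possible.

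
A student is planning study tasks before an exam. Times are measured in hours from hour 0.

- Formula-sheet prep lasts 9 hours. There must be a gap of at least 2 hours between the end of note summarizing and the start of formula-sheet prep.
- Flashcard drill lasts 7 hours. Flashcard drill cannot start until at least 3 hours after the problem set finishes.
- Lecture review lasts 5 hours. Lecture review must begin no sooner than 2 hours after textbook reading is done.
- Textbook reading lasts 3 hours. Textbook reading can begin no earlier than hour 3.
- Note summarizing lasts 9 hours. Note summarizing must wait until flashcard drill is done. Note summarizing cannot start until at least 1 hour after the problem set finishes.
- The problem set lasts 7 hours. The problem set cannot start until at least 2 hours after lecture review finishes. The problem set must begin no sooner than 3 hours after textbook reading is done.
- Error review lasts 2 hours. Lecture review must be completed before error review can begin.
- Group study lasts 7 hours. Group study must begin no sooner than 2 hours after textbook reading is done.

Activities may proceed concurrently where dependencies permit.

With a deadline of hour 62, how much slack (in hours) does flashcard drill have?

10

After its own release at hour 3, textbook reading can start at hour 3 and finishes at hour 6.
After textbook reading (finishes hour 6, plus 2-hour gap → hour 8), lecture review can start at hour 8 and finishes at hour 13.
For the problem set: lecture review (finishes hour 13, plus 2-hour gap → hour 15); textbook reading (finishes hour 6, plus 3-hour gap → hour 9). Taking the maximum gives a start of hour 15, and it finishes at 15 + 7 = hour 22.
Flashcard drill cannot begin until the problem set (finishes hour 22, plus 3-hour gap → hour 25). It runs from hour 25 to 25 + 7 = hour 32.

Working backward from the deadline:
Formula-sheet prep must finish by hour 62; it takes 9 hours, so it must start by 62 − 9 = hour 53.
Note summarizing feeds into formula-sheet prep (must start by hour 53, minus 2-hour gap → hour 51); so note summarizing must finish by hour 51 and therefore start by hour 42.
Since note summarizing (must start by hour 42) depends on it, flashcard drill must finish by hour 42. Backing off its 7-hour duration gives a latest start of hour 35.
So flashcard drill can start as early as hour 25 and as late as hour 35, giving 35 − 25 = 10 hours of slack.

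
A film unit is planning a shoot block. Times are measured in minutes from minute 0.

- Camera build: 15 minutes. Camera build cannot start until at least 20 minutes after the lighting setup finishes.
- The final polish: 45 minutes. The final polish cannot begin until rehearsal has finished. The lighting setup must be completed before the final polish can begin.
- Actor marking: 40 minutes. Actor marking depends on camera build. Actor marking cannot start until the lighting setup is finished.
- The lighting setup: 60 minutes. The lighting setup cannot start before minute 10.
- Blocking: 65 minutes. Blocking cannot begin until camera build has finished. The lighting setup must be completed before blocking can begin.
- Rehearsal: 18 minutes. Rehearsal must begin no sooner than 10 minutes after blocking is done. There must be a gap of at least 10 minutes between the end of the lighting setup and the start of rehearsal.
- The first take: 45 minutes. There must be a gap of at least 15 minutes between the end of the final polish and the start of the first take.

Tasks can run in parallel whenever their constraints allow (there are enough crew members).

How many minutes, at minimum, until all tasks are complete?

The lighting setup cannot begin until its own release at minute 10. It runs from minute 10 to 10 + 60 = minute 70.
Camera build cannot begin until the lighting setup (finishes minute 70, plus 20-minute gap → minute 90). It runs from minute 90 to 90 + 15 = minute 105.
Actor marking needs all of camera build (finishes minute 105); the lighting setup (finishes minute 70). That puts its earliest start at minute 105; it finishes at 105 + 40 = minute 145.
For blocking: camera build (finishes minute 105); the lighting setup (finishes minute 70). Taking the maximum gives a start of minute 105, and it finishes at 105 + 65 = minute 170.
Rehearsal needs all of blocking (finishes minute 170, plus 10-minute gap → minute 180); the lighting setup (finishes minute 70, plus 10-minute gap → minute 80). That puts its earliest start at minute 180; it finishes at 180 + 18 = minute 198.
The final polish has to wait for rehearsal (finishes minute 198); the lighting setup (finishes minute 70). The latest of these is minute 198, so the final polish runs minute 198 to 198 + 45 = minute 243.
After the final polish (finishes minute 243, plus 15-minute gap → minute 258), the first take can start at minute 258 and finishes at minute 303.
All tasks are finished once the last one completes. Finish times: The lighting setup at 70, Camera build at 105, Blocking at 170, Actor marking at 145, Rehearsal at 198, The final polish at 243, The first take at 303. The latest is minute 303.

303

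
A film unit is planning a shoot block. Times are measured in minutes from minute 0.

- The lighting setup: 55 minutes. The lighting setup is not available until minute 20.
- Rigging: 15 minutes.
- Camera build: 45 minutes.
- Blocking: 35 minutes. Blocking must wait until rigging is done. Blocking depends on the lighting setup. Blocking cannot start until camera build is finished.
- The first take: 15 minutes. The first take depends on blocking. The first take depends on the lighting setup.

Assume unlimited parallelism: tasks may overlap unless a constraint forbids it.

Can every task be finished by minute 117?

Camera build has no prerequisites, so it starts at minute 0 and finishes at minute 45.
After its own release at minute 20, the lighting setup can start at minute 20 and finishes at minute 75.
Rigging has no prerequisites, so it starts at minute 0 and finishes at minute 15.
Blocking has to wait for rigging (finishes minute 15); the lighting setup (finishes minute 75); camera build (finishes minute 45). The latest of these is minute 75, so blocking runs minute 75 to 75 + 35 = minute 110.
The first take has to wait for blocking (finishes minute 110); the lighting setup (finishes minute 75). The latest of these is minute 110, so the first take runs minute 110 to 110 + 15 = minute 125.
The earliest everything can be done is minute 125, which is after the deadline of 117, so it is not possible.

No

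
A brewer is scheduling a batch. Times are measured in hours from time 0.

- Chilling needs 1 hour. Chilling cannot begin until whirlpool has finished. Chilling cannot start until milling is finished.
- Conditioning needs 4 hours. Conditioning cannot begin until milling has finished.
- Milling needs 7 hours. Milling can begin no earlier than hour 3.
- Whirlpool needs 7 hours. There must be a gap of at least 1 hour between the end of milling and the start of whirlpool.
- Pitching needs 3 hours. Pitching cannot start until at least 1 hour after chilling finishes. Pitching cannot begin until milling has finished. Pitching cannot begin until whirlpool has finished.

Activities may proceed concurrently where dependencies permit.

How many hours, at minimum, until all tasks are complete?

Milling cannot begin until its own release at hour 3. It runs from hour 3 to 3 + 7 = hour 10.
Conditioning cannot begin until milling (finishes hour 10). It runs from hour 10 to 10 + 4 = hour 14.
Whirlpool waits on milling (finishes hour 10, plus 1-hour gap → hour 11), so it starts at hour 11 and finishes at 11 + 7 = hour 18.
Chilling has to wait for whirlpool (finishes hour 18); milling (finishes hour 10). The latest of these is hour 18, so chilling runs hour 18 to 18 + 1 = hour 19.
Pitching cannot start until chilling (finishes hour 19, plus 1-hour gap → hour 20); milling (finishes hour 10); whirlpool (finishes hour 18). The controlling bound is hour 20, so pitching finishes at 20 + 3 = hour 23.
All tasks are finished once the last one completes. Finish times: Milling at 10, Whirlpool at 18, Chilling at 19, Pitching at 23, Conditioning at 14. The latest is hour 23.

23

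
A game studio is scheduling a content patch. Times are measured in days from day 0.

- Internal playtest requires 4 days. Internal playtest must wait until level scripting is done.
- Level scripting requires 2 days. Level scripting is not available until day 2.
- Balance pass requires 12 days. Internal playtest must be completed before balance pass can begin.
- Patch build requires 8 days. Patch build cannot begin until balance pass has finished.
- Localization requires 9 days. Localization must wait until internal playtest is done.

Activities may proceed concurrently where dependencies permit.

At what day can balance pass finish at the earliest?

20

After its own release at day 2, level scripting can start at day 2 and finishes at day 4.
Internal playtest waits on level scripting (finishes day 4), so it starts at day 4 and finishes at 4 + 4 = day 8.
Balance pass waits on internal playtest (finishes day 8), so it starts at day 8 and finishes at 8 + 12 = day 20.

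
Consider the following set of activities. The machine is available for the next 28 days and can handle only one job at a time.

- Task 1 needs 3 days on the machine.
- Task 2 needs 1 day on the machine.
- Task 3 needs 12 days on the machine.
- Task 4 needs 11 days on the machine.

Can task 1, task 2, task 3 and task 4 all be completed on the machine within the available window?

Running back to back, the jobs need 3 + 1 + 12 + 11 = 27 days on the machine.
Since 27 ≤ 28, they fit within the window.

Yes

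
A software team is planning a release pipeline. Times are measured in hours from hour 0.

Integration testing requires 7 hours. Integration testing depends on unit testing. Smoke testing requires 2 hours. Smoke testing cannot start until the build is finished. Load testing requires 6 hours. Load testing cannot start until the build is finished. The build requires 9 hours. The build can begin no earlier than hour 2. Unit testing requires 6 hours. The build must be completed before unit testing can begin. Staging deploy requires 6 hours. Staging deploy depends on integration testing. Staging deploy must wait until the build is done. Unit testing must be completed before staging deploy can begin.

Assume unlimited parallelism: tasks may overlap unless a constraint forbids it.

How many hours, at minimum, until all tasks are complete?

30

The build cannot begin until its own release at hour 2. It runs from hour 2 to 2 + 9 = hour 11.
Load testing waits on the build (finishes hour 11), so it starts at hour 11 and finishes at 11 + 6 = hour 17.
After the build (finishes hour 11), smoke testing can start at hour 11 and finishes at hour 13.
Unit testing cannot begin until the build (finishes hour 11). It runs from hour 11 to 11 + 6 = hour 17.
Integration testing cannot begin until unit testing (finishes hour 17). It runs from hour 17 to 17 + 7 = hour 24.
Staging deploy needs all of integration testing (finishes hour 24); the build (finishes hour 11); unit testing (finishes hour 17). That puts its earliest start at hour 24; it finishes at 24 + 6 = hour 30.
All tasks are finished once the last one completes. Finish times: The build at 11, Unit testing at 17, Integration testing at 24, Staging deploy at 30, Smoke testing at 13, Load testing at 17. The latest is hour 30.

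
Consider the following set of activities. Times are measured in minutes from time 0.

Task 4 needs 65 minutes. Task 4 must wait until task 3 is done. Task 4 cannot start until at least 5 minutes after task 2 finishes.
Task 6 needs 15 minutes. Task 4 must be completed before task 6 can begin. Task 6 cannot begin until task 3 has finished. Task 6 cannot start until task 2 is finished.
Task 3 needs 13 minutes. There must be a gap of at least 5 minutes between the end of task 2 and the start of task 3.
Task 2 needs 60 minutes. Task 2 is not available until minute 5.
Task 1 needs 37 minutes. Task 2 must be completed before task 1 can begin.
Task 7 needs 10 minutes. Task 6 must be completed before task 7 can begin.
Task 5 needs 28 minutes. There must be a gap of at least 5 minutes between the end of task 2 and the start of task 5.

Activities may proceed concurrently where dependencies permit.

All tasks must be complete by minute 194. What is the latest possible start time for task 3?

91

Nothing follows task 7; the deadline of minute 194 is its only limit. It must start by 194 − 10 = minute 184.
Task 6 feeds into task 7 (must start by minute 184); so task 6 must finish by minute 184 and therefore start by minute 169.
Task 4 has to be done before task 6 (must start by minute 169). That means finishing by minute 169, i.e. starting by 169 − 65 = minute 104.
Task 3 must finish in time for task 4 (must start by minute 104); task 6 (must start by minute 169). The tightest is minute 104, so task 3 must start by 104 − 13 = minute 91.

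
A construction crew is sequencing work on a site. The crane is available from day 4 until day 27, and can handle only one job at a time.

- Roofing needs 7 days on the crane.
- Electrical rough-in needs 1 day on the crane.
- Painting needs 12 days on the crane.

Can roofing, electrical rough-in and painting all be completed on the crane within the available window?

Yes

The crane window is 27 − 4 = 23 days.
Running back to back, the jobs need 7 + 1 + 12 = 20 days on the crane.
Since 20 ≤ 23, they fit within the window.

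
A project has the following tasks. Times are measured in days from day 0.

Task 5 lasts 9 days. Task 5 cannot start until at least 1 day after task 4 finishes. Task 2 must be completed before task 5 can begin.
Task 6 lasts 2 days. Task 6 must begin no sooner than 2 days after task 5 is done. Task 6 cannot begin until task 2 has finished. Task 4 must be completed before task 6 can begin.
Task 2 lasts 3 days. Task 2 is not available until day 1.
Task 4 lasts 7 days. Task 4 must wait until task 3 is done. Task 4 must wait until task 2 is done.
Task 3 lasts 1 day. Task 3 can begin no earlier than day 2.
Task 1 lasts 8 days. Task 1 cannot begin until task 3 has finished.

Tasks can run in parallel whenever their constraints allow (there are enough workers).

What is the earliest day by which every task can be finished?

After its own release at day 2, task 3 can start at day 2 and finishes at day 3.
Task 1 waits on task 3 (finishes day 3), so it starts at day 3 and finishes at 3 + 8 = day 11.
Task 2 cannot begin until its own release at day 1. It runs from day 1 to 1 + 3 = day 4.
Task 4 needs all of task 3 (finishes day 3); task 2 (finishes day 4). That puts its earliest start at day 4; it finishes at 4 + 7 = day 11.
Task 5 cannot start until task 4 (finishes day 11, plus 1-day gap → day 12); task 2 (finishes day 4). The controlling bound is day 12, so task 5 finishes at 12 + 9 = day 21.
Task 6 cannot start until task 5 (finishes day 21, plus 2-day gap → day 23); task 2 (finishes day 4); task 4 (finishes day 11). The controlling bound is day 23, so task 6 finishes at 23 + 2 = day 25.
All tasks are finished once the last one completes. Finish times: Task 1 at 11, Task 2 at 4, Task 3 at 3, Task 4 at 11, Task 5 at 21, Task 6 at 25. The latest is day 25.

25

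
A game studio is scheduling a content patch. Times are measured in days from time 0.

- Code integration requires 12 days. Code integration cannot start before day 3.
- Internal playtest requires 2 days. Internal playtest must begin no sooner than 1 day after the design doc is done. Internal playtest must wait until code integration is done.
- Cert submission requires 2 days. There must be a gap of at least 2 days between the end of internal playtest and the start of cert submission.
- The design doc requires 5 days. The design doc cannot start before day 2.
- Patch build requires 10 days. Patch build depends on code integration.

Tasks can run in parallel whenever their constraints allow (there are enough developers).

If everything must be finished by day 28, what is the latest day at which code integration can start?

Cert submission has no dependents, so it just needs to finish by day 28. Starting by 28 − 2 = day 26 achieves that.
Internal playtest feeds into cert submission (must start by day 26, minus 2-day gap → day 24); so internal playtest must finish by day 24 and therefore start by day 22.
Nothing follows patch build; the deadline of day 28 is its only limit. It must start by 28 − 10 = day 18.
Code integration feeds internal playtest (must start by day 22); patch build (must start by day 18). Taking the minimum, code integration must finish by day 18 and start by 18 − 12 = day 6.

6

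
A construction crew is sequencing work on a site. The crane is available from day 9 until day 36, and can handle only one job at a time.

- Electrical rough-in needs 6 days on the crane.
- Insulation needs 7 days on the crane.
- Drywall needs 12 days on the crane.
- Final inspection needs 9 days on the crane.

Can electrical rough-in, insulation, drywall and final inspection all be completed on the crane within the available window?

No

The crane window is 36 − 9 = 27 days.
Running back to back, the jobs need 6 + 7 + 12 + 9 = 34 days on the crane.
Since 34 > 27, they cannot all fit.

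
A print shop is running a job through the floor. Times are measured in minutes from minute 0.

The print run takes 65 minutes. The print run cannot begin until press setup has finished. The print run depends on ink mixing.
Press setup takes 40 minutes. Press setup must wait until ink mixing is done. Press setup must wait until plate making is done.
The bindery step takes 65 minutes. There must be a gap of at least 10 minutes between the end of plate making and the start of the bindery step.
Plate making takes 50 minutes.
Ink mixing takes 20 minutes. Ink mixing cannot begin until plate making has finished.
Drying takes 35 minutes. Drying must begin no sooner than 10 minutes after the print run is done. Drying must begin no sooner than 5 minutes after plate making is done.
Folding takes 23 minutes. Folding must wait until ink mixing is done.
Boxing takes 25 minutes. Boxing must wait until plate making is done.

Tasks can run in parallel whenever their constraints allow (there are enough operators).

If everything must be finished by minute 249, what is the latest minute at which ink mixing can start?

79

Nothing follows drying; the deadline of minute 249 is its only limit. It must start by 249 − 35 = minute 214.
The print run must finish before drying (must start by minute 214, minus 10-minute gap → minute 204). With a 65-minute duration, the print run must start by 204 − 65 = minute 139.
Since the print run (must start by minute 139) depends on it, press setup must finish by minute 139. Backing off its 40-minute duration gives a latest start of minute 99.
Folding must finish by minute 249; it takes 23 minutes, so it must start by 249 − 23 = minute 226.
Ink mixing must finish in time for press setup (must start by minute 99); the print run (must start by minute 139); folding (must start by minute 226). The tightest is minute 99, so ink mixing must start by 99 − 20 = minute 79.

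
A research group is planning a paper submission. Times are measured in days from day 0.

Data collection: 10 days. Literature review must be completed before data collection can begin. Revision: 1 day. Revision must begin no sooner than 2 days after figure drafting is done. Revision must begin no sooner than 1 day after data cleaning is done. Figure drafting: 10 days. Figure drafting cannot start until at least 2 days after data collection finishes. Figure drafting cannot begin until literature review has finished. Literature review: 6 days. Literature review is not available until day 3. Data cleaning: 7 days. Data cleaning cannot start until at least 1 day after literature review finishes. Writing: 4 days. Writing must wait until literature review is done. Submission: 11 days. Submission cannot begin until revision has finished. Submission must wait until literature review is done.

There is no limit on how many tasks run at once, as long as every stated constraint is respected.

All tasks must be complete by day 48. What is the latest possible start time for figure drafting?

Submission has no dependents, so it just needs to finish by day 48. Starting by 48 − 11 = day 37 achieves that.
Revision must finish before submission (must start by day 37). With a 1-day duration, revision must start by 37 − 1 = day 36.
Figure drafting must finish before revision (must start by day 36, minus 2-day gap → day 34). With a 10-day duration, figure drafting must start by 34 − 10 = day 24.

24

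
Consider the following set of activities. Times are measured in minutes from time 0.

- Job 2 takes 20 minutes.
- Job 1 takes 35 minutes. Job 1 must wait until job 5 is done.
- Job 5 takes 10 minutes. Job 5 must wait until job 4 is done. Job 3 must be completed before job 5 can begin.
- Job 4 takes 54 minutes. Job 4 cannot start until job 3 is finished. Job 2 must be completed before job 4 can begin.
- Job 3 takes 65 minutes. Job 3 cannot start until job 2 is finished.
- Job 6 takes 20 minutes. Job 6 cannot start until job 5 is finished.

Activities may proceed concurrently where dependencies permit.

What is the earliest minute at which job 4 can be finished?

Job 2 can start immediately at minute 0; it finishes at minute 20.
Job 3 cannot begin until job 2 (finishes minute 20). It runs from minute 20 to 20 + 65 = minute 85.
Job 4 cannot start until job 3 (finishes minute 85); job 2 (finishes minute 20). The controlling bound is minute 85, so job 4 finishes at 85 + 54 = minute 139.

139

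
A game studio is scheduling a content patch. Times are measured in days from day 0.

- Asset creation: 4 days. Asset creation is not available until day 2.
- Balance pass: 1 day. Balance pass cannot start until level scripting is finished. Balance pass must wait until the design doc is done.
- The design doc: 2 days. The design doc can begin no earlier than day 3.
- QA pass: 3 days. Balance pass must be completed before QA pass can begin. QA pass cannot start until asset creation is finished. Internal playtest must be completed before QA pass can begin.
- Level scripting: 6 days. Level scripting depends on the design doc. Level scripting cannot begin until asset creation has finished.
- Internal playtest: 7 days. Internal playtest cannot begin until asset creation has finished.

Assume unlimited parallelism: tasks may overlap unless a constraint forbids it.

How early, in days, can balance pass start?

12

Asset creation waits on its own release at day 2, so it starts at day 2 and finishes at 2 + 4 = day 6.
After its own release at day 3, the design doc can start at day 3 and finishes at day 5.
Level scripting cannot start until the design doc (finishes day 5); asset creation (finishes day 6). The controlling bound is day 6, so level scripting finishes at 6 + 6 = day 12.
Balance pass waits on level scripting (finishes day 12); the design doc (finishes day 5). The latest of these is day 12, which is the earliest balance pass can start.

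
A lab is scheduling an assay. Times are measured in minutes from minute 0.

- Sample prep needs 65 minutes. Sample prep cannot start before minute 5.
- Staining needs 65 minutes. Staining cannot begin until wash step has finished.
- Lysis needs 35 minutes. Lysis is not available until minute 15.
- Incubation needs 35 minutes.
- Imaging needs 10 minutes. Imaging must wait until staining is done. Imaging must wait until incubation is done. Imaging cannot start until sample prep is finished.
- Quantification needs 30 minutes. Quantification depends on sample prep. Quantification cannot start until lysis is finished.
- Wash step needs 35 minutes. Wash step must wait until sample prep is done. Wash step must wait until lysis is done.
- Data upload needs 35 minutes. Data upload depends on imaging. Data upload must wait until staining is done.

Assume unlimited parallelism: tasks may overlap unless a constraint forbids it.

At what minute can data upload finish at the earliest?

215

Incubation can start immediately at minute 0; it finishes at minute 35.
Lysis cannot begin until its own release at minute 15. It runs from minute 15 to 15 + 35 = minute 50.
Sample prep cannot begin until its own release at minute 5. It runs from minute 5 to 5 + 65 = minute 70.
Wash step needs all of sample prep (finishes minute 70); lysis (finishes minute 50). That puts its earliest start at minute 70; it finishes at 70 + 35 = minute 105.
After wash step (finishes minute 105), staining can start at minute 105 and finishes at minute 170.
Imaging has to wait for staining (finishes minute 170); incubation (finishes minute 35); sample prep (finishes minute 70). The latest of these is minute 170, so imaging runs minute 170 to 170 + 10 = minute 180.
For data upload: imaging (finishes minute 180); staining (finishes minute 170). Taking the maximum gives a start of minute 180, and it finishes at 180 + 35 = minute 215.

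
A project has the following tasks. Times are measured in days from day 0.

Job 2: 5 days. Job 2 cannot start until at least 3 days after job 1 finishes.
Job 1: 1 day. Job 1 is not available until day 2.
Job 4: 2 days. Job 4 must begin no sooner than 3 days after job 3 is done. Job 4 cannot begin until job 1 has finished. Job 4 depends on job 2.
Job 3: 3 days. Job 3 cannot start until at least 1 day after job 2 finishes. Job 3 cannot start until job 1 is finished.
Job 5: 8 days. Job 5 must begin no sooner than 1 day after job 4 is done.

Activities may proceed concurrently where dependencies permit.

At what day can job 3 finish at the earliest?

15

Job 1 cannot begin until its own release at day 2. It runs from day 2 to 2 + 1 = day 3.
Job 2 cannot begin until job 1 (finishes day 3, plus 3-day gap → day 6). It runs from day 6 to 6 + 5 = day 11.
Job 3 cannot start until job 2 (finishes day 11, plus 1-day gap → day 12); job 1 (finishes day 3). The controlling bound is day 12, so job 3 finishes at 12 + 3 = day 15.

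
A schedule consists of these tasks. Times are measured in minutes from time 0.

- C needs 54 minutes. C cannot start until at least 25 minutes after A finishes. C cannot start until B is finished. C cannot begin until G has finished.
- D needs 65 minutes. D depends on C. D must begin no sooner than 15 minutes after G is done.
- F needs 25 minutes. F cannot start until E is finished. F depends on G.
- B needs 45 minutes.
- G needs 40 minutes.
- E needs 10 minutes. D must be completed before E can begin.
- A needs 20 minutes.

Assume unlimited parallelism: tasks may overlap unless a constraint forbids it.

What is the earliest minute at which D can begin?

99

G can start immediately at minute 0; it finishes at minute 40.
Nothing blocks B, so it runs from minute 0 to minute 45.
A can start immediately at minute 0; it finishes at minute 20.
C has to wait for A (finishes minute 20, plus 25-minute gap → minute 45); B (finishes minute 45); G (finishes minute 40). The latest of these is minute 45, so C runs minute 45 to 45 + 54 = minute 99.
D waits on C (finishes minute 99); G (finishes minute 40, plus 15-minute gap → minute 55). The latest of these is minute 99, which is the earliest D can start.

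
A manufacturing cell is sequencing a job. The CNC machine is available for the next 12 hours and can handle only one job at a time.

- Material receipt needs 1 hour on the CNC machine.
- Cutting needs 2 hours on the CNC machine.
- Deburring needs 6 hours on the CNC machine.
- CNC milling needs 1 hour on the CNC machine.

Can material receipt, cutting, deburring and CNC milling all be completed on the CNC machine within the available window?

Running back to back, the jobs need 1 + 2 + 6 + 1 = 10 hours on the CNC machine.
Since 10 ≤ 12, they fit within the window.

Yes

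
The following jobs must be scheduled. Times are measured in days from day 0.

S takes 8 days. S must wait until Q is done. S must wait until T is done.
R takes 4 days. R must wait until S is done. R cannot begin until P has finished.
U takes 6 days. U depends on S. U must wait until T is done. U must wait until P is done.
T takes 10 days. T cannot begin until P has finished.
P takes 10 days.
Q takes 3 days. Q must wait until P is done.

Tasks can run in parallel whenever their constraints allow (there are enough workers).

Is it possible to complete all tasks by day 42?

Yes

P can start immediately at day 0; it finishes at day 10.
T waits on P (finishes day 10), so it starts at day 10 and finishes at 10 + 10 = day 20.
Q cannot begin until P (finishes day 10). It runs from day 10 to 10 + 3 = day 13.
For S: Q (finishes day 13); T (finishes day 20). Taking the maximum gives a start of day 20, and it finishes at 20 + 8 = day 28.
U has to wait for S (finishes day 28); T (finishes day 20); P (finishes day 10). The latest of these is day 28, so U runs day 28 to 28 + 6 = day 34.
R has to wait for S (finishes day 28); P (finishes day 10). The latest of these is day 28, so R runs day 28 to 28 + 4 = day 32.
Every task is finished by day 34, which is no later than the deadline of 42, so the schedule is feasible.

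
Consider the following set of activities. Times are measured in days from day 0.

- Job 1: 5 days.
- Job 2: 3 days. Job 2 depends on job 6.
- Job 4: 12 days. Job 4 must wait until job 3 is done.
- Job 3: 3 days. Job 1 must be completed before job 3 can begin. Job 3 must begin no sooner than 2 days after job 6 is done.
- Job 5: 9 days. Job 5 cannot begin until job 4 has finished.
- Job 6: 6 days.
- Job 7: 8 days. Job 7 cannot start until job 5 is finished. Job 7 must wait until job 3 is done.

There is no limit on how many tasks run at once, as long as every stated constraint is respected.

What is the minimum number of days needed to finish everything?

Nothing blocks job 6, so it runs from day 0 to day 6.
After job 6 (finishes day 6), job 2 can start at day 6 and finishes at day 9.
Nothing blocks job 1, so it runs from day 0 to day 5.
Job 3 cannot start until job 1 (finishes day 5); job 6 (finishes day 6, plus 2-day gap → day 8). The controlling bound is day 8, so job 3 finishes at 8 + 3 = day 11.
Job 4 cannot begin until job 3 (finishes day 11). It runs from day 11 to 11 + 12 = day 23.
After job 4 (finishes day 23), job 5 can start at day 23 and finishes at day 32.
Job 7 has to wait for job 5 (finishes day 32); job 3 (finishes day 11). The latest of these is day 32, so job 7 runs day 32 to 32 + 8 = day 40.
All tasks are finished once the last one completes. Finish times: Job 1 at 5, Job 2 at 9, Job 3 at 11, Job 4 at 23, Job 5 at 32, Job 6 at 6, Job 7 at 40. The latest is day 40.

40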